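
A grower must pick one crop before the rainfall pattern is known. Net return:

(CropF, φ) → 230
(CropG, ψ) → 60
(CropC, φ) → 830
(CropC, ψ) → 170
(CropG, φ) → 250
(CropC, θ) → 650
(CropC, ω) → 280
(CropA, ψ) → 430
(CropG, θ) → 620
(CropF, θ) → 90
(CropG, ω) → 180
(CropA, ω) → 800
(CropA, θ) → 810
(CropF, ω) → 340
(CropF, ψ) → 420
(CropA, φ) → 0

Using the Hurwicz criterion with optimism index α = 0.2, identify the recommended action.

CropA: 0.2·810 + 0.8·0 = 162
CropG: 0.2·620 + 0.8·60 = 172
CropC: 0.2·830 + 0.8·170 = 302
CropF: 0.2·420 + 0.8·90 = 156
Highest Hurwicz score = 302 → CropC.

CropC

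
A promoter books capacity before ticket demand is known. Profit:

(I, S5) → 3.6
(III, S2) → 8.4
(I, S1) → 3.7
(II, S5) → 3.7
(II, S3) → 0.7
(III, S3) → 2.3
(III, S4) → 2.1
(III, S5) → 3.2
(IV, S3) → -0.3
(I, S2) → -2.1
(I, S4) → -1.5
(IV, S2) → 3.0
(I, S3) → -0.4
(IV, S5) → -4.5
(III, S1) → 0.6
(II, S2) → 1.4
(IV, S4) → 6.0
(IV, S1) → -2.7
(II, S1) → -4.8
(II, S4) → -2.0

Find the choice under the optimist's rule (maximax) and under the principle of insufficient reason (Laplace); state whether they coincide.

Row maxima: I=3.7, II=3.7, III=8.4, IV=6.0
Best best-case = 8.4 → III.
Row averages: I=0.66, II=-0.2, III=3.32, IV=0.3
Highest average = 3.32 → III.

maximax → III; laplace → III (agree)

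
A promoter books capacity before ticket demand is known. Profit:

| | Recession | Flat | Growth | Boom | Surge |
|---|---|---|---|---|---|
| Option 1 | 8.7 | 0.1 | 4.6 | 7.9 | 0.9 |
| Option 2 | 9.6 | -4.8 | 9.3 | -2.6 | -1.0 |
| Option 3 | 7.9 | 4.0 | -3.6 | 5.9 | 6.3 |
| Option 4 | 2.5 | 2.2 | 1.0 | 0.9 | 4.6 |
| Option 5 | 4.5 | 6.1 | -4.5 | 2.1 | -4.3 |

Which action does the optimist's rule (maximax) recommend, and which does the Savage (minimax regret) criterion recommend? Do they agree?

maximax → Option 2; minimax regret → Option 1 (disagree)

Row maxima: Option 1=8.7, Option 2=9.6, Option 3=7.9, Option 4=4.6, Option 5=6.1
Best best-case = 9.6 → Option 2.
Column bests: Recession=9.6, Flat=6.1, Growth=9.3, Boom=7.9, Surge=6.3.
Option 1 regrets: 0.9, 6.0, 4.7, 0.0, 5.4 → max 6.0
Option 2 regrets: 0.0, 10.9, 0.0, 10.5, 7.3 → max 10.9
Option 3 regrets: 1.7, 2.1, 12.9, 2.0, 0.0 → max 12.9
Option 4 regrets: 7.1, 3.9, 8.3, 7.0, 1.7 → max 8.3
Option 5 regrets: 5.1, 0.0, 13.8, 5.8, 10.6 → max 13.8
Smallest max regret = 6.0 → Option 1.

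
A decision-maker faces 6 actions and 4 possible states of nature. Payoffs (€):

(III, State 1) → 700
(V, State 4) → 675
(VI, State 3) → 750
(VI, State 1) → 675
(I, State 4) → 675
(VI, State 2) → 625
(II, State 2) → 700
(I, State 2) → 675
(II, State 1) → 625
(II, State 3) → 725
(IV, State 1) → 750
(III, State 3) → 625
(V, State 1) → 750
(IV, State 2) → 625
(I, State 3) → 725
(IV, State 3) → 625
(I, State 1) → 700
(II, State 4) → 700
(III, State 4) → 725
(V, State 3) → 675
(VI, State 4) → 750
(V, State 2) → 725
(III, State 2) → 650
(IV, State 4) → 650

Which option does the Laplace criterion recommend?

Row averages: I=693.75, II=687.5, III=675, IV=662.5, V=706.25, VI=700
Highest average = 706.25 → V.

V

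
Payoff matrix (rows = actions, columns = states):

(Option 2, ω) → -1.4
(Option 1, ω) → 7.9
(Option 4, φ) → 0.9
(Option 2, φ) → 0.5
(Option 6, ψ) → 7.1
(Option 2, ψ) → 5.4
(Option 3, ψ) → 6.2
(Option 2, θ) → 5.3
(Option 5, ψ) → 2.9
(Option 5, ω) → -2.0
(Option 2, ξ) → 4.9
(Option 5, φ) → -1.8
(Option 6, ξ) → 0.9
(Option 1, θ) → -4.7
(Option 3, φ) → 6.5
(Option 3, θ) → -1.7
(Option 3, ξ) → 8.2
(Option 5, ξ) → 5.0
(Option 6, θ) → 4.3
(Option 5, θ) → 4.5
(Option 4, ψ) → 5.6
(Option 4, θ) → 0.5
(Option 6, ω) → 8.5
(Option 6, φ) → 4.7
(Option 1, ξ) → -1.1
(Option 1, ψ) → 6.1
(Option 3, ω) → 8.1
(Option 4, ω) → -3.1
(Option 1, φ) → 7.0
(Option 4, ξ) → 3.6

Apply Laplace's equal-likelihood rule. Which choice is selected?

Option 3

Row averages: Option 1=3.04, Option 2=2.94, Option 3=5.46, Option 4=1.5, Option 5=1.72, Option 6=5.1
Highest average = 5.46 → Option 3.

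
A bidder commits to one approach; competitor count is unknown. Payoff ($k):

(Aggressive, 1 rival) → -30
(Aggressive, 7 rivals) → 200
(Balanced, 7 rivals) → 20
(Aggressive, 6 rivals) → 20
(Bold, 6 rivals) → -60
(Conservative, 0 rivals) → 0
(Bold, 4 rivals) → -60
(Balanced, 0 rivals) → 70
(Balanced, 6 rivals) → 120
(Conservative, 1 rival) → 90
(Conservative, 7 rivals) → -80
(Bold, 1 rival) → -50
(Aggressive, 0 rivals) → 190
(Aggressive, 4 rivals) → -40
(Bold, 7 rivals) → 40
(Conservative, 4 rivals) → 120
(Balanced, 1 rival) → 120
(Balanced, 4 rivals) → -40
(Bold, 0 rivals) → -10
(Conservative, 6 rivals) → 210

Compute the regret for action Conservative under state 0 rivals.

190

Best payoff under 0 rivals is 190.
Regret = 190 − 0 = 190.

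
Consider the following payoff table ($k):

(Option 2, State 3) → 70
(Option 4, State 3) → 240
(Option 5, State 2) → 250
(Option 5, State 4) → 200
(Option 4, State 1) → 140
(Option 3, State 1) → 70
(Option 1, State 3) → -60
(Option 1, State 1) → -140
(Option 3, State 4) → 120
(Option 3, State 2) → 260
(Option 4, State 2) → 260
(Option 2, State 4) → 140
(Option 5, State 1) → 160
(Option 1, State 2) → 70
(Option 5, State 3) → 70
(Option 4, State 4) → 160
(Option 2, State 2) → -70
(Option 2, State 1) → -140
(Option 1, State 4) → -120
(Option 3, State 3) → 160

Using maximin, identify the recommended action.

Row minima: Option 1=-140, Option 2=-140, Option 3=70, Option 4=140, Option 5=70
Best worst-case = 140 → Option 4.

Option 4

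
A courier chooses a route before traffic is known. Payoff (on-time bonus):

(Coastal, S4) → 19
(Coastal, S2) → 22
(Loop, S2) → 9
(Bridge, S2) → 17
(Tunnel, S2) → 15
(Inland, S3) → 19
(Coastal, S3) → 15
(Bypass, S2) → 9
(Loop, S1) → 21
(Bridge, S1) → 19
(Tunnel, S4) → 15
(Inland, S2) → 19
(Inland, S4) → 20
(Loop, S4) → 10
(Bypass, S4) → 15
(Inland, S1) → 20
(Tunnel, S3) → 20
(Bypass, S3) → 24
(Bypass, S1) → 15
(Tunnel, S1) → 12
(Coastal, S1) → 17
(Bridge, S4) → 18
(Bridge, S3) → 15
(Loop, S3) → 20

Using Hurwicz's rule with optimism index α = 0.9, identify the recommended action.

Bypass

Tunnel: 0.9·20 + 0.1·12 = 19.2
Coastal: 0.9·22 + 0.1·15 = 21.3
Inland: 0.9·20 + 0.1·19 = 19.9
Loop: 0.9·21 + 0.1·9 = 19.8
Bypass: 0.9·24 + 0.1·9 = 22.5
Bridge: 0.9·19 + 0.1·15 = 18.6
Highest Hurwicz score = 22.5 → Bypass.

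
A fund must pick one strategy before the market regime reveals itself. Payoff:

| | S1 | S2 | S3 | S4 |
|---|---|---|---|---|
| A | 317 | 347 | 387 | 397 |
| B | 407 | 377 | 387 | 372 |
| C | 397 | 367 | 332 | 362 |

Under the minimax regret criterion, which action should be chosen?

Column bests: S1=407, S2=377, S3=387, S4=397.
A regrets: 90, 30, 0, 0 → max 90
B regrets: 0, 0, 0, 25 → max 25
C regrets: 10, 10, 55, 35 → max 55
Smallest max regret = 25 → B.

B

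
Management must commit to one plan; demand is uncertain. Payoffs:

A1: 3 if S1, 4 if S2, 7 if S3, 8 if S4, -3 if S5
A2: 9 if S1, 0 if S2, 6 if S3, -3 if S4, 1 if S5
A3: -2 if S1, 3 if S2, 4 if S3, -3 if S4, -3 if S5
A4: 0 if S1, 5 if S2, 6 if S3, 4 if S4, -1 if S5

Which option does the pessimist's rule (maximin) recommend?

A4

Row minima: A1=-3, A2=-3, A3=-3, A4=-1
Best worst-case = -1 → A4.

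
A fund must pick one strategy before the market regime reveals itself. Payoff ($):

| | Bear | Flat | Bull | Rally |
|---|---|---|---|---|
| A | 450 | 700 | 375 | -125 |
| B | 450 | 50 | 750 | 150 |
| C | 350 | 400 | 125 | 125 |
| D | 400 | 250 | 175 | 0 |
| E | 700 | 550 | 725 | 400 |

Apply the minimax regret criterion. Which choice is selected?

Column bests: Bear=700, Flat=700, Bull=750, Rally=400.
A regrets: 250, 0, 375, 525 → max 525
B regrets: 250, 650, 0, 250 → max 650
C regrets: 350, 300, 625, 275 → max 625
D regrets: 300, 450, 575, 400 → max 575
E regrets: 0, 150, 25, 0 → max 150
Smallest max regret = 150 → E.

E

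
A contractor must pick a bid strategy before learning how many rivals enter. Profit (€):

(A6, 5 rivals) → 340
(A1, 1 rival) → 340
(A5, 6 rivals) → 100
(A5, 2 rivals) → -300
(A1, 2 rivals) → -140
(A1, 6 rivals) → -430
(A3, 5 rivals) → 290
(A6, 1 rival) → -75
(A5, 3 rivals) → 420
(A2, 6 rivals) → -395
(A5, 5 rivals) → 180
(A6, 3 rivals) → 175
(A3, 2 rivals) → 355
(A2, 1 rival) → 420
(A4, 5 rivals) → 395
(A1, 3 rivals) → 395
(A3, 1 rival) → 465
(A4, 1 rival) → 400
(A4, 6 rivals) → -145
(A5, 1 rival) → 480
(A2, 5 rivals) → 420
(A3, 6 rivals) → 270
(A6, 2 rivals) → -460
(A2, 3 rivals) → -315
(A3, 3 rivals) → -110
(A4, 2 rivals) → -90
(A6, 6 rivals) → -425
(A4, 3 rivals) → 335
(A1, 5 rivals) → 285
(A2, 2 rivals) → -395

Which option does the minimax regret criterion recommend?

A4

Column bests: 1 rival=480, 2 rivals=355, 3 rivals=420, 5 rivals=420, 6 rivals=270.
A1 regrets: 140, 495, 25, 135, 700 → max 700
A2 regrets: 60, 750, 735, 0, 665 → max 750
A3 regrets: 15, 0, 530, 130, 0 → max 530
A4 regrets: 80, 445, 85, 25, 415 → max 445
A5 regrets: 0, 655, 0, 240, 170 → max 655
A6 regrets: 555, 815, 245, 80, 695 → max 815
Smallest max regret = 445 → A4.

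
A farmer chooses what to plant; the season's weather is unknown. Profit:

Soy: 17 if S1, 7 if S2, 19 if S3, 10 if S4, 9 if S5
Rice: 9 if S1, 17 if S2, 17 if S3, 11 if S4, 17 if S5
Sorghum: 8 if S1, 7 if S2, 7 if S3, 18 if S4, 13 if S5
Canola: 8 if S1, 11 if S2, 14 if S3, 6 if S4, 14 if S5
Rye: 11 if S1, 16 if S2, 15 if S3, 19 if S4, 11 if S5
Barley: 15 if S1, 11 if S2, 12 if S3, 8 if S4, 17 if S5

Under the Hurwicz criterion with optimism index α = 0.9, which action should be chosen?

Soy: 0.9·19 + 0.1·7 = 17.8
Rice: 0.9·17 + 0.1·9 = 16.2
Sorghum: 0.9·18 + 0.1·7 = 16.9
Canola: 0.9·14 + 0.1·6 = 13.2
Rye: 0.9·19 + 0.1·11 = 18.2
Barley: 0.9·17 + 0.1·8 = 16.1
Highest Hurwicz score = 18.2 → Rye.

Rye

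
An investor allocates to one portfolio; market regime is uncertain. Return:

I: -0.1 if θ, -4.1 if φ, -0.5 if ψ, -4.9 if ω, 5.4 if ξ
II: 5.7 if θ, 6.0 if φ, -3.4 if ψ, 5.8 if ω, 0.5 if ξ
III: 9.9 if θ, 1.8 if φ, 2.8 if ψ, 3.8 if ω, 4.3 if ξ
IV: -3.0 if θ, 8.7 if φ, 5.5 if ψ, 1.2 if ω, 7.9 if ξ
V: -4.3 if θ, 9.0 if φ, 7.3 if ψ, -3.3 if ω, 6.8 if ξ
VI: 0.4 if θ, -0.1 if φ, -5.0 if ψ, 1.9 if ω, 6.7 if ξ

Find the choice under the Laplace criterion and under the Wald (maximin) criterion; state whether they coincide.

Row averages: I=-0.84, II=2.92, III=4.52, IV=4.06, V=3.1, VI=0.78
Highest average = 4.52 → III.
Row minima: I=-4.9, II=-3.4, III=1.8, IV=-3.0, V=-4.3, VI=-5.0
Best worst-case = 1.8 → III.

laplace → III; maximin → III (agree)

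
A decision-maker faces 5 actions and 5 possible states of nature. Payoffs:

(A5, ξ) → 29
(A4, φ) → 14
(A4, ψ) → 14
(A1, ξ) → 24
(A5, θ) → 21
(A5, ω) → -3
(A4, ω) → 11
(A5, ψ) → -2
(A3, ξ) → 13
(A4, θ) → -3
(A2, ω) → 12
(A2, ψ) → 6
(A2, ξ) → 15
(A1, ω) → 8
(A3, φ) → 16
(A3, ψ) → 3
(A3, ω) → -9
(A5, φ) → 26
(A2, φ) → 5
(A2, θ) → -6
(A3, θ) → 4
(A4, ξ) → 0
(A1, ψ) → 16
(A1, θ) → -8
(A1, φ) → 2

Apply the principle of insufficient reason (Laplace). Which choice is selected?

A5

Row averages: A1=8.4, A2=6.4, A3=5.4, A4=7.2, A5=14.2
Highest average = 14.2 → A5.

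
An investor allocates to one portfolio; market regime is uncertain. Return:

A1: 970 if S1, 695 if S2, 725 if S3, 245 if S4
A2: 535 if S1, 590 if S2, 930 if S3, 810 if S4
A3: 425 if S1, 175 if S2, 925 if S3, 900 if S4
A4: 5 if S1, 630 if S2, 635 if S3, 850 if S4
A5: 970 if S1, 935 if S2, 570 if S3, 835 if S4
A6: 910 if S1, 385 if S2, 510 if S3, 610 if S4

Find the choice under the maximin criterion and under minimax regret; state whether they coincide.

maximin → A5; minimax regret → A5 (agree)

Row minima: A1=245, A2=535, A3=175, A4=5, A5=570, A6=385
Best worst-case = 570 → A5.
Column bests: S1=970, S2=935, S3=930, S4=900.
A1 regrets: 0, 240, 205, 655 → max 655
A2 regrets: 435, 345, 0, 90 → max 435
A3 regrets: 545, 760, 5, 0 → max 760
A4 regrets: 965, 305, 295, 50 → max 965
A5 regrets: 0, 0, 360, 65 → max 360
A6 regrets: 60, 550, 420, 290 → max 550
Smallest max regret = 360 → A5.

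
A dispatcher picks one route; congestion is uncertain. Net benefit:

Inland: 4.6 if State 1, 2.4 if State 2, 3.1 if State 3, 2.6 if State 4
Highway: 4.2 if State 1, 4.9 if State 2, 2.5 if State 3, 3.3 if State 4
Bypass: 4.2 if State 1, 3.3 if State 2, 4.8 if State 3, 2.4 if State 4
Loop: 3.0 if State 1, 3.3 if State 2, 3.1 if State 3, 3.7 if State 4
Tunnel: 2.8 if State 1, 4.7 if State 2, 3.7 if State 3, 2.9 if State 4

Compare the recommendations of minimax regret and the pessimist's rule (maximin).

Column bests: State 1=4.6, State 2=4.9, State 3=4.8, State 4=3.7.
Inland regrets: 0.0, 2.5, 1.7, 1.1 → max 2.5
Highway regrets: 0.4, 0.0, 2.3, 0.4 → max 2.3
Bypass regrets: 0.4, 1.6, 0.0, 1.3 → max 1.6
Loop regrets: 1.6, 1.6, 1.7, 0.0 → max 1.7
Tunnel regrets: 1.8, 0.2, 1.1, 0.8 → max 1.8
Smallest max regret = 1.6 → Bypass.
Row minima: Inland=2.4, Highway=2.5, Bypass=2.4, Loop=3.0, Tunnel=2.8
Best worst-case = 3.0 → Loop.

minimax regret → Bypass; maximin → Loop (disagree)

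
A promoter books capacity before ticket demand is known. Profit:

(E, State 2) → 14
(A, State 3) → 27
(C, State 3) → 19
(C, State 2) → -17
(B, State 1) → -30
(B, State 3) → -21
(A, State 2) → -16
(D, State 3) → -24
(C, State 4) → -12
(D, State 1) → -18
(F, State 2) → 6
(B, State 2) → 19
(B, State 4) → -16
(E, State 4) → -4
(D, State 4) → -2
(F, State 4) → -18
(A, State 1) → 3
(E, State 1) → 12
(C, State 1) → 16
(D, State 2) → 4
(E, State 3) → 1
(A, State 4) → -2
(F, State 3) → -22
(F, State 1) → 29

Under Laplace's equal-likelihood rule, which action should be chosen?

Row averages: A=3, B=-12, C=1.5, D=-10, E=5.75, F=-1.25
Highest average = 5.75 → E.

E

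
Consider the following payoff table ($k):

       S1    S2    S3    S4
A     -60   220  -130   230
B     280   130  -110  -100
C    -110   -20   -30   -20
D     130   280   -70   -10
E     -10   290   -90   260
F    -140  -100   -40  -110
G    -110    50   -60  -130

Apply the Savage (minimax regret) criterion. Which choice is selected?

Column bests: S1=280, S2=290, S3=-30, S4=260.
A regrets: 340, 70, 100, 30 → max 340
B regrets: 0, 160, 80, 360 → max 360
C regrets: 390, 310, 0, 280 → max 390
D regrets: 150, 10, 40, 270 → max 270
E regrets: 290, 0, 60, 0 → max 290
F regrets: 420, 390, 10, 370 → max 420
G regrets: 390, 240, 30, 390 → max 390
Smallest max regret = 270 → D.

D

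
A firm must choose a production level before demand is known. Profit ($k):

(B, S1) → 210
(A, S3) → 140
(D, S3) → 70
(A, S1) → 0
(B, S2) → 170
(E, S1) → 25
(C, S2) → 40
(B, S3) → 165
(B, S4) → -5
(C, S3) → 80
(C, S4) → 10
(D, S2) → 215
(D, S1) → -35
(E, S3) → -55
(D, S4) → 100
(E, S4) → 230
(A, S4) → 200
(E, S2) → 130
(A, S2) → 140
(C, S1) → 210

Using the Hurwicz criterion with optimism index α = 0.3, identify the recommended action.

C

A: 0.3·200 + 0.7·0 = 60
B: 0.3·210 + 0.7·(-5) = 59.5
C: 0.3·210 + 0.7·10 = 70
D: 0.3·215 + 0.7·(-35) = 40
E: 0.3·230 + 0.7·(-55) = 30.5
Highest Hurwicz score = 70 → C.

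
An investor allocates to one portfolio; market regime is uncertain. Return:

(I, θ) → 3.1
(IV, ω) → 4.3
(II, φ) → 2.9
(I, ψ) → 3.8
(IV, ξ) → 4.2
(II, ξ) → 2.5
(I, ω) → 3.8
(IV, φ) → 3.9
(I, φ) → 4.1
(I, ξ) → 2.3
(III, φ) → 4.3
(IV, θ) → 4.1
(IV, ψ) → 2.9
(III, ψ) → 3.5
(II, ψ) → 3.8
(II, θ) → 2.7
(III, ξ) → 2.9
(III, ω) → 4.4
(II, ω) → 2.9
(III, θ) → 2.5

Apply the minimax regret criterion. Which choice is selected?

IV

Column bests: θ=4.1, φ=4.3, ψ=3.8, ω=4.4, ξ=4.2.
I regrets: 1.0, 0.2, 0.0, 0.6, 1.9 → max 1.9
II regrets: 1.4, 1.4, 0.0, 1.5, 1.7 → max 1.7
III regrets: 1.6, 0.0, 0.3, 0.0, 1.3 → max 1.6
IV regrets: 0.0, 0.4, 0.9, 0.1, 0.0 → max 0.9
Smallest max regret = 0.9 → IV.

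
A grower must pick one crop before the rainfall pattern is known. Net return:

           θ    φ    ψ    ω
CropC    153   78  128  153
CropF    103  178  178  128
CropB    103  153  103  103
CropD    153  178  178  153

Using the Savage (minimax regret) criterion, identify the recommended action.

Column bests: θ=153, φ=178, ψ=178, ω=153.
CropC regrets: 0, 100, 50, 0 → max 100
CropF regrets: 50, 0, 0, 25 → max 50
CropB regrets: 50, 25, 75, 50 → max 75
CropD regrets: 0, 0, 0, 0 → max 0
Smallest max regret = 0 → CropD.

CropD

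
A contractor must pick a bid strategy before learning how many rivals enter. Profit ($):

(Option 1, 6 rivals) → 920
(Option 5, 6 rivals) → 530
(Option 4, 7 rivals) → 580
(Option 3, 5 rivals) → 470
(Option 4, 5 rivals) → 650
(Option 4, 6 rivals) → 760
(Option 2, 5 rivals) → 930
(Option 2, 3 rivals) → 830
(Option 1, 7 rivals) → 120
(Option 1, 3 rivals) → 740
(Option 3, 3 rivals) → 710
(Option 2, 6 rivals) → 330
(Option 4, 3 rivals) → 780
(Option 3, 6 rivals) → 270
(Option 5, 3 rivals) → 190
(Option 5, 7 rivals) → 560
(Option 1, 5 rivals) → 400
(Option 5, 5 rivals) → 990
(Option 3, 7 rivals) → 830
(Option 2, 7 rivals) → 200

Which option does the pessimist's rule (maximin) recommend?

Row minima: Option 1=120, Option 2=200, Option 3=270, Option 4=580, Option 5=190
Best worst-case = 580 → Option 4.

Option 4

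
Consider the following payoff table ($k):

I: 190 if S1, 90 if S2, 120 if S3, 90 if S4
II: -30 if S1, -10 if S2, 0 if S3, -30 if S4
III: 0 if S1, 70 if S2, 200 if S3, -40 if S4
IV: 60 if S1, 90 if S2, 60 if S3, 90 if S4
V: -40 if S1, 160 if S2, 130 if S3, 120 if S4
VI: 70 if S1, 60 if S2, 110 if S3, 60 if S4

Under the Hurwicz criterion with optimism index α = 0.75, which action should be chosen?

I: 0.75·190 + 0.25·90 = 165
II: 0.75·0 + 0.25·(-30) = -7.5
III: 0.75·200 + 0.25·(-40) = 140
IV: 0.75·90 + 0.25·60 = 82.5
V: 0.75·160 + 0.25·(-40) = 110
VI: 0.75·110 + 0.25·60 = 97.5
Highest Hurwicz score = 165 → I.

I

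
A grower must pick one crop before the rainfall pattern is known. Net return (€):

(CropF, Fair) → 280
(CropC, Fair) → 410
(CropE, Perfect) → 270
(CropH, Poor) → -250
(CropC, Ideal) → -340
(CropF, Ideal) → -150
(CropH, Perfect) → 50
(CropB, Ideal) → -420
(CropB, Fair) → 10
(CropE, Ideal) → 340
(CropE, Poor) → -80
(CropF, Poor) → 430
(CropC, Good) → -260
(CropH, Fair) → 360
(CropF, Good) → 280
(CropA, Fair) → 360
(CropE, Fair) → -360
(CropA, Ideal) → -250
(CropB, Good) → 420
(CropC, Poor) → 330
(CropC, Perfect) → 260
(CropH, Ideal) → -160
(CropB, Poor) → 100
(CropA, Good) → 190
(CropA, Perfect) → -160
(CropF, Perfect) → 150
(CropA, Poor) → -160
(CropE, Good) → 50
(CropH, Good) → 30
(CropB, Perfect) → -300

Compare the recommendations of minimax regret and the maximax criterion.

Column bests: Poor=430, Fair=410, Good=420, Ideal=340, Perfect=270.
CropA regrets: 590, 50, 230, 590, 430 → max 590
CropF regrets: 0, 130, 140, 490, 120 → max 490
CropC regrets: 100, 0, 680, 680, 10 → max 680
CropH regrets: 680, 50, 390, 500, 220 → max 680
CropB regrets: 330, 400, 0, 760, 570 → max 760
CropE regrets: 510, 770, 370, 0, 0 → max 770
Smallest max regret = 490 → CropF.
Row maxima: CropA=360, CropF=430, CropC=410, CropH=360, CropB=420, CropE=340
Best best-case = 430 → CropF.

minimax regret → CropF; maximax → CropF (agree)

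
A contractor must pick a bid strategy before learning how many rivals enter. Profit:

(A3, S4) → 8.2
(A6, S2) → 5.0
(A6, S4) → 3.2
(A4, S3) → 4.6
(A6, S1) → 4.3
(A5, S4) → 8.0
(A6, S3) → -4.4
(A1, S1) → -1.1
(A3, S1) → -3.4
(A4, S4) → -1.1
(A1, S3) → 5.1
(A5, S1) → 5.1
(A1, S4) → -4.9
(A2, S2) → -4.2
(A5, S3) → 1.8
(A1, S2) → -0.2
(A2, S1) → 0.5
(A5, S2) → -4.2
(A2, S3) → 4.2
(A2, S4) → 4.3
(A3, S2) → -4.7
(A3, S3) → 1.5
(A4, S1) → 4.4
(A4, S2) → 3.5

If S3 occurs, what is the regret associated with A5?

3.3

Best payoff under S3 is 5.1.
Regret = 5.1 − 1.8 = 3.3.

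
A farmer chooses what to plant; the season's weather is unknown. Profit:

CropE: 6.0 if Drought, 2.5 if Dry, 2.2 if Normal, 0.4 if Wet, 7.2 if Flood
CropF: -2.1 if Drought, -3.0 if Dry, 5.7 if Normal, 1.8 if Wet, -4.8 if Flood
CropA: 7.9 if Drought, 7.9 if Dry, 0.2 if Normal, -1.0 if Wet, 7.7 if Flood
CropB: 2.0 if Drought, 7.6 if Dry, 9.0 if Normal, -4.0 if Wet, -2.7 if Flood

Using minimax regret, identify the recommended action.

CropE

Column bests: Drought=7.9, Dry=7.9, Normal=9.0, Wet=1.8, Flood=7.7.
CropE regrets: 1.9, 5.4, 6.8, 1.4, 0.5 → max 6.8
CropF regrets: 10.0, 10.9, 3.3, 0.0, 12.5 → max 12.5
CropA regrets: 0.0, 0.0, 8.8, 2.8, 0.0 → max 8.8
CropB regrets: 5.9, 0.3, 0.0, 5.8, 10.4 → max 10.4
Smallest max regret = 6.8 → CropE.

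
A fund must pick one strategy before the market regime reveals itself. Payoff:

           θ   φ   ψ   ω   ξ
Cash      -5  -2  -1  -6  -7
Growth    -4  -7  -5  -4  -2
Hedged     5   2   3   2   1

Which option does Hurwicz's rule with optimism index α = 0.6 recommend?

Cash: 0.6·(-1) + 0.4·(-7) = -3.4
Growth: 0.6·(-2) + 0.4·(-7) = -4
Hedged: 0.6·5 + 0.4·1 = 3.4
Highest Hurwicz score = 3.4 → Hedged.

Hedged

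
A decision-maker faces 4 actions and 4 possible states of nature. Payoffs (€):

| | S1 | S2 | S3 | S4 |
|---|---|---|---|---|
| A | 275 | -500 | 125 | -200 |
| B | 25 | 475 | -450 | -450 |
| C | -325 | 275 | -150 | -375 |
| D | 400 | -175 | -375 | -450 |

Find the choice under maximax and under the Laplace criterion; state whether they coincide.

Row maxima: A=275, B=475, C=275, D=400
Best best-case = 475 → B.
Row averages: A=-75, B=-100, C=-143.75, D=-150
Highest average = -75 → A.

maximax → B; laplace → A (disagree)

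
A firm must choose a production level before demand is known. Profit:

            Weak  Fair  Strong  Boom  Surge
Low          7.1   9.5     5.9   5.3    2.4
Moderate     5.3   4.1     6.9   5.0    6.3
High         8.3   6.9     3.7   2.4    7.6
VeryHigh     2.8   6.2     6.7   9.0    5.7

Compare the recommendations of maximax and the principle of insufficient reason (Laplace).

maximax → Low; laplace → VeryHigh (disagree)

Row maxima: Low=9.5, Moderate=6.9, High=8.3, VeryHigh=9.0
Best best-case = 9.5 → Low.
Row averages: Low=6.04, Moderate=5.52, High=5.78, VeryHigh=6.08
Highest average = 6.08 → VeryHigh.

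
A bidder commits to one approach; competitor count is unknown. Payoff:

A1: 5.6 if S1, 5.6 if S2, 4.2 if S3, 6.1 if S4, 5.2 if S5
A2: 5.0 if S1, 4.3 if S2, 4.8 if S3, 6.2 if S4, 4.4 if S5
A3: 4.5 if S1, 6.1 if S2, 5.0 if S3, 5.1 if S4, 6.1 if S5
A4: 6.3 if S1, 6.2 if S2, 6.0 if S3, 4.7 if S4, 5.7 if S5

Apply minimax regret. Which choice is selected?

A4

Column bests: S1=6.3, S2=6.2, S3=6.0, S4=6.2, S5=6.1.
A1 regrets: 0.7, 0.6, 1.8, 0.1, 0.9 → max 1.8
A2 regrets: 1.3, 1.9, 1.2, 0.0, 1.7 → max 1.9
A3 regrets: 1.8, 0.1, 1.0, 1.1, 0.0 → max 1.8
A4 regrets: 0.0, 0.0, 0.0, 1.5, 0.4 → max 1.5
Smallest max regret = 1.5 → A4.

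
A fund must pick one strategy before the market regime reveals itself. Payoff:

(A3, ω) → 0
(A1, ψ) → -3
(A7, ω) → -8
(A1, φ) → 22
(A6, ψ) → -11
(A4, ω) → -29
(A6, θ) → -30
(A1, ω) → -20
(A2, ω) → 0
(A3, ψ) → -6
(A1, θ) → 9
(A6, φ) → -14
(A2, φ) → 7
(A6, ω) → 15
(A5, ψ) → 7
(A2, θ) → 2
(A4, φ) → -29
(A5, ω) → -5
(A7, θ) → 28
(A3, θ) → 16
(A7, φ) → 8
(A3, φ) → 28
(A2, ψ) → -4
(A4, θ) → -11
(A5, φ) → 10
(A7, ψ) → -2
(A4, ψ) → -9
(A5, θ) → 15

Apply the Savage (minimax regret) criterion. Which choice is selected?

A3

Column bests: θ=28, φ=28, ψ=7, ω=15.
A1 regrets: 19, 6, 10, 35 → max 35
A2 regrets: 26, 21, 11, 15 → max 26
A3 regrets: 12, 0, 13, 15 → max 15
A4 regrets: 39, 57, 16, 44 → max 57
A5 regrets: 13, 18, 0, 20 → max 20
A6 regrets: 58, 42, 18, 0 → max 58
A7 regrets: 0, 20, 9, 23 → max 23
Smallest max regret = 15 → A3.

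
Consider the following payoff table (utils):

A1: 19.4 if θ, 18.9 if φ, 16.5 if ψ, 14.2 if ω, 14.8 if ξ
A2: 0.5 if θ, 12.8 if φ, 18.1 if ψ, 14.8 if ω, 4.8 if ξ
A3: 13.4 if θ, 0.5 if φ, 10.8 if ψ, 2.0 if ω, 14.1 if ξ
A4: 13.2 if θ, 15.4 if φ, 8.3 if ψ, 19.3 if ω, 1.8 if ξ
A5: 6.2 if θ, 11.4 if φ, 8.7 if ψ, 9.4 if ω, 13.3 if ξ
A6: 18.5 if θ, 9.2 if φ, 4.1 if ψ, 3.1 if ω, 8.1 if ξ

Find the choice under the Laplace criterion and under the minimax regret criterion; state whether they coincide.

Row averages: A1=16.76, A2=10.2, A3=8.16, A4=11.6, A5=9.8, A6=8.6
Highest average = 16.76 → A1.
Column bests: θ=19.4, φ=18.9, ψ=18.1, ω=19.3, ξ=14.8.
A1 regrets: 0.0, 0.0, 1.6, 5.1, 0.0 → max 5.1
A2 regrets: 18.9, 6.1, 0.0, 4.5, 10.0 → max 18.9
A3 regrets: 6.0, 18.4, 7.3, 17.3, 0.7 → max 18.4
A4 regrets: 6.2, 3.5, 9.8, 0.0, 13.0 → max 13.0
A5 regrets: 13.2, 7.5, 9.4, 9.9, 1.5 → max 13.2
A6 regrets: 0.9, 9.7, 14.0, 16.2, 6.7 → max 16.2
Smallest max regret = 5.1 → A1.

laplace → A1; minimax regret → A1 (agree)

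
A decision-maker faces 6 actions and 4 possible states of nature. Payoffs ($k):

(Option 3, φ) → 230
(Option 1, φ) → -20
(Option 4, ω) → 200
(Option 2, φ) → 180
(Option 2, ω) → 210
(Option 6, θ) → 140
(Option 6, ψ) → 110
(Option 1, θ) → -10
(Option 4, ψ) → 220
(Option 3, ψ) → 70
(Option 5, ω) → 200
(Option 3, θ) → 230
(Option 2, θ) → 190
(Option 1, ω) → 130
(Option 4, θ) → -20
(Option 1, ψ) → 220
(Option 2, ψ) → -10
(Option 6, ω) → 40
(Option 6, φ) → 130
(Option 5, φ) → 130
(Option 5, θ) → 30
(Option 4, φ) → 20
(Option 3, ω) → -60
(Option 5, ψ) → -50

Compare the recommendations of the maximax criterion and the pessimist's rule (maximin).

maximax → Option 3; maximin → Option 6 (disagree)

Row maxima: Option 1=220, Option 2=210, Option 3=230, Option 4=220, Option 5=200, Option 6=140
Best best-case = 230 → Option 3.
Row minima: Option 1=-20, Option 2=-10, Option 3=-60, Option 4=-20, Option 5=-50, Option 6=40
Best worst-case = 40 → Option 6.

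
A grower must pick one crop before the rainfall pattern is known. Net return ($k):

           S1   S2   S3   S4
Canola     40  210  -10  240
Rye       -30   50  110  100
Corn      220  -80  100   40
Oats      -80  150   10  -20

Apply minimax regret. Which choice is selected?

Canola

Column bests: S1=220, S2=210, S3=110, S4=240.
Canola regrets: 180, 0, 120, 0 → max 180
Rye regrets: 250, 160, 0, 140 → max 250
Corn regrets: 0, 290, 10, 200 → max 290
Oats regrets: 300, 60, 100, 260 → max 300
Smallest max regret = 180 → Canola.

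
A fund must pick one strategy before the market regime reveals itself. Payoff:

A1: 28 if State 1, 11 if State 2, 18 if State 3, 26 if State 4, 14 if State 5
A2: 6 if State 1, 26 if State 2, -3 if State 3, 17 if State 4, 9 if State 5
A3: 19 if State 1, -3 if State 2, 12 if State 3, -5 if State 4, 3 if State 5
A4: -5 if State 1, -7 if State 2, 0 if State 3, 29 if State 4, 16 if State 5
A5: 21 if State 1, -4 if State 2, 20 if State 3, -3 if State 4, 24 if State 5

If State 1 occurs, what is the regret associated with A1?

0

Best payoff under State 1 is 28.
Regret = 28 − 28 = 0.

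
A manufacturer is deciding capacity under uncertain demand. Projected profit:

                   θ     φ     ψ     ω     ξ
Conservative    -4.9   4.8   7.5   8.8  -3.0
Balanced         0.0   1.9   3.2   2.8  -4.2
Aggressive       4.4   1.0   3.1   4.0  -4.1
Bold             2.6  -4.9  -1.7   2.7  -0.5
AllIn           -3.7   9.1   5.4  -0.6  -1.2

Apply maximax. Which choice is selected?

Row maxima: Conservative=8.8, Balanced=3.2, Aggressive=4.4, Bold=2.7, AllIn=9.1
Best best-case = 9.1 → AllIn.

AllIn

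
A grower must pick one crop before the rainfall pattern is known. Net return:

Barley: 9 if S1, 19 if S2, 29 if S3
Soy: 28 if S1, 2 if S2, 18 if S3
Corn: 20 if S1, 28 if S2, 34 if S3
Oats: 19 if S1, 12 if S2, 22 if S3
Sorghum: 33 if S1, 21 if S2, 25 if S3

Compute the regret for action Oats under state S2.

Best payoff under S2 is 28.
Regret = 28 − 12 = 16.

16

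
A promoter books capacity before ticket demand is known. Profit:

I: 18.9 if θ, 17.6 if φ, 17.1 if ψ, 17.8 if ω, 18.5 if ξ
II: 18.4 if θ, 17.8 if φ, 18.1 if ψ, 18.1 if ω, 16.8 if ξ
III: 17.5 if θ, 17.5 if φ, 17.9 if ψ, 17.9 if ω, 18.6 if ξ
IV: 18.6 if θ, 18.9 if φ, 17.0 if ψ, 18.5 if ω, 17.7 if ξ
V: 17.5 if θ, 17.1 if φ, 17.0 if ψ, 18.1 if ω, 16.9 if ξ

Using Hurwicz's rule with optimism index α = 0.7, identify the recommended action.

I: 0.7·18.9 + 0.3·17.1 = 18.36
II: 0.7·18.4 + 0.3·16.8 = 17.92
III: 0.7·18.6 + 0.3·17.5 = 18.27
IV: 0.7·18.9 + 0.3·17.0 = 18.33
V: 0.7·18.1 + 0.3·16.9 = 17.74
Highest Hurwicz score = 18.36 → I.

I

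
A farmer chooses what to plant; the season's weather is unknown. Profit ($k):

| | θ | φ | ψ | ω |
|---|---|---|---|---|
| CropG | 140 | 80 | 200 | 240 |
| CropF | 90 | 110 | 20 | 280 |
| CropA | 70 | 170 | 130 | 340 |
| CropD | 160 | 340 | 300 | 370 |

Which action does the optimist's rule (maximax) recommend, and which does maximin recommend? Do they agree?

maximax → CropD; maximin → CropD (agree)

Row maxima: CropG=240, CropF=280, CropA=340, CropD=370
Best best-case = 370 → CropD.
Row minima: CropG=80, CropF=20, CropA=70, CropD=160
Best worst-case = 160 → CropD.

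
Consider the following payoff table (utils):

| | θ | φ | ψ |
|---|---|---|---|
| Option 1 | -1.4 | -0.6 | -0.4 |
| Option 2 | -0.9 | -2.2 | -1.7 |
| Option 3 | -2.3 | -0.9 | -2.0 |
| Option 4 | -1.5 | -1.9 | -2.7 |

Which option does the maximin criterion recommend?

Option 1

Row minima: Option 1=-1.4, Option 2=-2.2, Option 3=-2.3, Option 4=-2.7
Best worst-case = -1.4 → Option 1.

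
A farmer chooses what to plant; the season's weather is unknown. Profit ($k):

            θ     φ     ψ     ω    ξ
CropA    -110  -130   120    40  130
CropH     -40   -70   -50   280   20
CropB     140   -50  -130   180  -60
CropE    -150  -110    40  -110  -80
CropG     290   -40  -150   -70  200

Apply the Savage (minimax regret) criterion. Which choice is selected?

CropB

Column bests: θ=290, φ=-40, ψ=120, ω=280, ξ=200.
CropA regrets: 400, 90, 0, 240, 70 → max 400
CropH regrets: 330, 30, 170, 0, 180 → max 330
CropB regrets: 150, 10, 250, 100, 260 → max 260
CropE regrets: 440, 70, 80, 390, 280 → max 440
CropG regrets: 0, 0, 270, 350, 0 → max 350
Smallest max regret = 260 → CropB.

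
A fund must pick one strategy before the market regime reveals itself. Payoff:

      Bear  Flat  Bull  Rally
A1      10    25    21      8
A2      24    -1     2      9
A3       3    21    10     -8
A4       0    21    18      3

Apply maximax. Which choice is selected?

Row maxima: A1=25, A2=24, A3=21, A4=21
Best best-case = 25 → A1.

A1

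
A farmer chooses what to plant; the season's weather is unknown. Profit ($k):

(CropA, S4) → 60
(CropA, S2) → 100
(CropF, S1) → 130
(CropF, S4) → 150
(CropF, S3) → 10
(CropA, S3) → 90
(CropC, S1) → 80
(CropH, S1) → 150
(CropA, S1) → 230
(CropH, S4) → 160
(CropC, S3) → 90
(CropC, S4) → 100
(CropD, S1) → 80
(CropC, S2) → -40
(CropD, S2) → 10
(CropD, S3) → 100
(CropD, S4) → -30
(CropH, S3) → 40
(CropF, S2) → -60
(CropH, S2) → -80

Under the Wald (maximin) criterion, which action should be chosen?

CropA

Row minima: CropC=-40, CropH=-80, CropF=-60, CropA=60, CropD=-30
Best worst-case = 60 → CropA.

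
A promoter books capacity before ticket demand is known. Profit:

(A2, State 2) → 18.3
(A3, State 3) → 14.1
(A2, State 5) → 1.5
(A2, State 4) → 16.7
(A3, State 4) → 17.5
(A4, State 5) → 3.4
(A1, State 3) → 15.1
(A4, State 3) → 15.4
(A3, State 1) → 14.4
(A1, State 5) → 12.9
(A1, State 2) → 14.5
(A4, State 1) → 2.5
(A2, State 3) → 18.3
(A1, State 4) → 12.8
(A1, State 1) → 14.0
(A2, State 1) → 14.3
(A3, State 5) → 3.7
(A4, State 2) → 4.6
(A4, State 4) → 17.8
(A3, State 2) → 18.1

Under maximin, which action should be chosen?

A1

Row minima: A1=12.8, A2=1.5, A3=3.7, A4=2.5
Best worst-case = 12.8 → A1.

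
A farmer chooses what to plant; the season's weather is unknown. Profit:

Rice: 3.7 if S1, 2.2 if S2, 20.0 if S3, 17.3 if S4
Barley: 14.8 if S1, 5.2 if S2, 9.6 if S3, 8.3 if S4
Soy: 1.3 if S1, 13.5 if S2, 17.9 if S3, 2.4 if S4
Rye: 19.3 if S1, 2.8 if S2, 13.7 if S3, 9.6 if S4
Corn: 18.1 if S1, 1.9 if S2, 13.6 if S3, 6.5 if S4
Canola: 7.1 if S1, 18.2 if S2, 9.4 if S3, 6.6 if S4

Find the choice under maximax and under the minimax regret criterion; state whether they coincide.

Row maxima: Rice=20.0, Barley=14.8, Soy=17.9, Rye=19.3, Corn=18.1, Canola=18.2
Best best-case = 20.0 → Rice.
Column bests: S1=19.3, S2=18.2, S3=20.0, S4=17.3.
Rice regrets: 15.6, 16.0, 0.0, 0.0 → max 16.0
Barley regrets: 4.5, 13.0, 10.4, 9.0 → max 13.0
Soy regrets: 18.0, 4.7, 2.1, 14.9 → max 18.0
Rye regrets: 0.0, 15.4, 6.3, 7.7 → max 15.4
Corn regrets: 1.2, 16.3, 6.4, 10.8 → max 16.3
Canola regrets: 12.2, 0.0, 10.6, 10.7 → max 12.2
Smallest max regret = 12.2 → Canola.

maximax → Rice; minimax regret → Canola (disagree)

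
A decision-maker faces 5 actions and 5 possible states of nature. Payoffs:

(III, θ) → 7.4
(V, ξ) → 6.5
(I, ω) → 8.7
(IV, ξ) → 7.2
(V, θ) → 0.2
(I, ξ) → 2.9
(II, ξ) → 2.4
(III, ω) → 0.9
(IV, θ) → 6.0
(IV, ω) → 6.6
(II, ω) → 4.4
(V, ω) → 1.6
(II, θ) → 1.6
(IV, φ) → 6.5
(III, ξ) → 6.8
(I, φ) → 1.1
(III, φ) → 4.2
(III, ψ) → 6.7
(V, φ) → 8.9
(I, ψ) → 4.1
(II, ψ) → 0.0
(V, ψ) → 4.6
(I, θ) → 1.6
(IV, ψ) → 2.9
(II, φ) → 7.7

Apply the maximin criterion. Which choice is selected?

Row minima: I=1.1, II=0.0, III=0.9, IV=2.9, V=0.2
Best worst-case = 2.9 → IV.

IV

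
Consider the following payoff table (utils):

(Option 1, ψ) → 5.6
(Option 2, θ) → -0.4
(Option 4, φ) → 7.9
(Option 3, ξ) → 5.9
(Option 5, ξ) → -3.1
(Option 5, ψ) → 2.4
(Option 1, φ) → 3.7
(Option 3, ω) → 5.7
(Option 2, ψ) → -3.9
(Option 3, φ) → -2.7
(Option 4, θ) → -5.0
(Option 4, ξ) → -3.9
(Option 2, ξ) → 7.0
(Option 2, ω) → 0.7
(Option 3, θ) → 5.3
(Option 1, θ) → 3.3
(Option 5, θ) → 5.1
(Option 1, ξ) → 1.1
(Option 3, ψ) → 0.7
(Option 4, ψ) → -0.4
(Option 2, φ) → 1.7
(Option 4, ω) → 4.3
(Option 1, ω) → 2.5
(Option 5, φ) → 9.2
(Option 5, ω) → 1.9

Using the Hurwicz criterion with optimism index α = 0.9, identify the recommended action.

Option 1: 0.9·5.6 + 0.1·1.1 = 5.15
Option 2: 0.9·7.0 + 0.1·(-3.9) = 5.91
Option 3: 0.9·5.9 + 0.1·(-2.7) = 5.04
Option 4: 0.9·7.9 + 0.1·(-5.0) = 6.61
Option 5: 0.9·9.2 + 0.1·(-3.1) = 7.97
Highest Hurwicz score = 7.97 → Option 5.

Option 5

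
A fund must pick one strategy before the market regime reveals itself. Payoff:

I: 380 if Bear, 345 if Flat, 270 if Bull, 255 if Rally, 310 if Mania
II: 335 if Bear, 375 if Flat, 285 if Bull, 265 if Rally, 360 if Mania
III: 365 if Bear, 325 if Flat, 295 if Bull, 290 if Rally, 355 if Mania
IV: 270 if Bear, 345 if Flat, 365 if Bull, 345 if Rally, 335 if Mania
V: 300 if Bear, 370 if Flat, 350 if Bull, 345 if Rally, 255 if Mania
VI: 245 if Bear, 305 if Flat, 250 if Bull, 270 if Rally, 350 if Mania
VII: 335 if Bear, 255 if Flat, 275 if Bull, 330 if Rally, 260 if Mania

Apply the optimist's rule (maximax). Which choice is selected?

I

Row maxima: I=380, II=375, III=365, IV=365, V=370, VI=350, VII=335
Best best-case = 380 → I.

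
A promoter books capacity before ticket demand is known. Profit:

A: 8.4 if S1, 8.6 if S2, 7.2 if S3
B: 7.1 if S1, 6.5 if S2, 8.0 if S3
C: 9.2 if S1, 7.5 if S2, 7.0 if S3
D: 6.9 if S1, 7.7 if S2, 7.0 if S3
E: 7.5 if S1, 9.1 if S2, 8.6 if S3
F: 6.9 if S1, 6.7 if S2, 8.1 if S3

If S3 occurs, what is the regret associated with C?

Best payoff under S3 is 8.6.
Regret = 8.6 − 7.0 = 1.6.

1.6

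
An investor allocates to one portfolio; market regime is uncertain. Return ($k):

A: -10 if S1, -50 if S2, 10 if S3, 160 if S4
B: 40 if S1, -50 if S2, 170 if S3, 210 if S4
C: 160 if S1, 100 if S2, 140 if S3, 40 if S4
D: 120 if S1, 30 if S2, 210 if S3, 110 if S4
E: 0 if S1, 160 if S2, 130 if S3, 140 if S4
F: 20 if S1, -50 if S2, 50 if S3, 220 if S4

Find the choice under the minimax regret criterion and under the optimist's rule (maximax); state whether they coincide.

minimax regret → D; maximax → F (disagree)

Column bests: S1=160, S2=160, S3=210, S4=220.
A regrets: 170, 210, 200, 60 → max 210
B regrets: 120, 210, 40, 10 → max 210
C regrets: 0, 60, 70, 180 → max 180
D regrets: 40, 130, 0, 110 → max 130
E regrets: 160, 0, 80, 80 → max 160
F regrets: 140, 210, 160, 0 → max 210
Smallest max regret = 130 → D.
Row maxima: A=160, B=210, C=160, D=210, E=160, F=220
Best best-case = 220 → F.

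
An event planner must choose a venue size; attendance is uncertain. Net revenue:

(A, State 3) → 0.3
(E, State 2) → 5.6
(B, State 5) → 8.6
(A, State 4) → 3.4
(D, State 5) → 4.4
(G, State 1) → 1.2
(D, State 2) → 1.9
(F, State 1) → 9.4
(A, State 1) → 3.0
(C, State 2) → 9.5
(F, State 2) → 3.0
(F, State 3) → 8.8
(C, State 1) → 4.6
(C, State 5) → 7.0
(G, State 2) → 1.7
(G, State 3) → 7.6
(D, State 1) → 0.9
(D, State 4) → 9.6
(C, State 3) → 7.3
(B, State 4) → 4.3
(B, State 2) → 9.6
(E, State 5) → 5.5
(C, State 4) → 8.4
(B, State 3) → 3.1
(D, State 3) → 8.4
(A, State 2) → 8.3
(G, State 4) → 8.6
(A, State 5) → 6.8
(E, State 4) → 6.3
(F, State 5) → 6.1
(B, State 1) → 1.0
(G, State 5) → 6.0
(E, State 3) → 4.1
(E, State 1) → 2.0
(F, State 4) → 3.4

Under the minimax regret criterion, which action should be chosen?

C

Column bests: State 1=9.4, State 2=9.6, State 3=8.8, State 4=9.6, State 5=8.6.
A regrets: 6.4, 1.3, 8.5, 6.2, 1.8 → max 8.5
B regrets: 8.4, 0.0, 5.7, 5.3, 0.0 → max 8.4
C regrets: 4.8, 0.1, 1.5, 1.2, 1.6 → max 4.8
D regrets: 8.5, 7.7, 0.4, 0.0, 4.2 → max 8.5
E regrets: 7.4, 4.0, 4.7, 3.3, 3.1 → max 7.4
F regrets: 0.0, 6.6, 0.0, 6.2, 2.5 → max 6.6
G regrets: 8.2, 7.9, 1.2, 1.0, 2.6 → max 8.2
Smallest max regret = 4.8 → C.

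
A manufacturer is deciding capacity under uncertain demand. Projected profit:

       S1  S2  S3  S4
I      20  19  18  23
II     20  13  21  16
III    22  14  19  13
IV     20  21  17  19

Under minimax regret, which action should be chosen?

I

Column bests: S1=22, S2=21, S3=21, S4=23.
I regrets: 2, 2, 3, 0 → max 3
II regrets: 2, 8, 0, 7 → max 8
III regrets: 0, 7, 2, 10 → max 10
IV regrets: 2, 0, 4, 4 → max 4
Smallest max regret = 3 → I.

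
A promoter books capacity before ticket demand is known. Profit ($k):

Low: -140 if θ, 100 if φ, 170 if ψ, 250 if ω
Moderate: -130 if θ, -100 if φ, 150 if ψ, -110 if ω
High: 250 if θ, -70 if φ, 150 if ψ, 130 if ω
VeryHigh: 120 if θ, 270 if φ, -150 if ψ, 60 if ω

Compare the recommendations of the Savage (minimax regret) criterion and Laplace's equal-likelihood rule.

minimax regret → VeryHigh; laplace → High (disagree)

Column bests: θ=250, φ=270, ψ=170, ω=250.
Low regrets: 390, 170, 0, 0 → max 390
Moderate regrets: 380, 370, 20, 360 → max 380
High regrets: 0, 340, 20, 120 → max 340
VeryHigh regrets: 130, 0, 320, 190 → max 320
Smallest max regret = 320 → VeryHigh.
Row averages: Low=95, Moderate=-47.5, High=115, VeryHigh=75
Highest average = 115 → High.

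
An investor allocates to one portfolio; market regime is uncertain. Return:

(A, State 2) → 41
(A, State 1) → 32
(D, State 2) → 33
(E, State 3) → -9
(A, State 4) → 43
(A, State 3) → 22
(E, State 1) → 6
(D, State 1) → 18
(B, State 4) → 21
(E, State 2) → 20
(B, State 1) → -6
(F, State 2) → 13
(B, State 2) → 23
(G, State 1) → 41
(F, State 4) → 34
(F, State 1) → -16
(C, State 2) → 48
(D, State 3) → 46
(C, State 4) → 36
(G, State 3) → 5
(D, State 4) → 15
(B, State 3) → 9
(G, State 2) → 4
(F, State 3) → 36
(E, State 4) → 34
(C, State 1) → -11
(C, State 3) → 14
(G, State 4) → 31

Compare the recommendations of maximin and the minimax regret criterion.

maximin → A; minimax regret → A (agree)

Row minima: A=22, B=-6, C=-11, D=15, E=-9, F=-16, G=4
Best worst-case = 22 → A.
Column bests: State 1=41, State 2=48, State 3=46, State 4=43.
A regrets: 9, 7, 24, 0 → max 24
B regrets: 47, 25, 37, 22 → max 47
C regrets: 52, 0, 32, 7 → max 52
D regrets: 23, 15, 0, 28 → max 28
E regrets: 35, 28, 55, 9 → max 55
F regrets: 57, 35, 10, 9 → max 57
G regrets: 0, 44, 41, 12 → max 44
Smallest max regret = 24 → A.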